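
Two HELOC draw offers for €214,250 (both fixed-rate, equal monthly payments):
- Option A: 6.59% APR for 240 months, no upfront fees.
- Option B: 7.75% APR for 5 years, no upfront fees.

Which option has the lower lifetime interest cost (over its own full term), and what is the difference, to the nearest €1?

Option B by €126,985

Option A: at 6.59% the monthly rate is 0.0054917, so the payment is 214,250 × 0.0054917 / (1 − 1.0054917^−240) = €1,608.76.
Total interest on Option A = 240 × €1,608.76 − €214,250 = €171,852.40.
Option B: monthly rate = 7.75%/12 = 0.0064583; payment = 214,250 × 0.0064583 / (1 − (1+0.0064583)^−60) = €4,318.63.
Total interest on Option B = 60 × €4,318.63 − €214,250 = €44,867.80.
Option B is lower by €126,984.60.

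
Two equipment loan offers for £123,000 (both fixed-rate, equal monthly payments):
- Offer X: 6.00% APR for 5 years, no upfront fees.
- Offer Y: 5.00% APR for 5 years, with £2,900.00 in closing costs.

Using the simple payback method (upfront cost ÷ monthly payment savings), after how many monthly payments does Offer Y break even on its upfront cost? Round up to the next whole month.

Offer X: monthly rate = 6%/12 = 0.0050000; payment = 123,000 × 0.0050000 / (1 − (1+0.0050000)^−60) = £2,377.93.
Offer Y: at 5.00% the monthly rate is 0.0041667, so the payment is 123,000 × 0.0041667 / (1 − 1.0041667^−60) = £2,321.16.
Monthly savings = £2,377.93 − £2,321.16 = £56.77.
Break-even = £2,900.00 / £56.77 = 51.08 → 52 months.

52 months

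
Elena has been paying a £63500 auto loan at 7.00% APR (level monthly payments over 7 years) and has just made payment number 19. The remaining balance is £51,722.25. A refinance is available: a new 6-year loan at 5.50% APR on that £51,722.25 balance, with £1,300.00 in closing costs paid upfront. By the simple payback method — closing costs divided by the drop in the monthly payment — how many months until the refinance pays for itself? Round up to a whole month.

Current payment = 63,500 × 7%/12 / (1 − (1+0.0058333)^−84) = £958.39.
Refinanced payment = 51,722.25 × 0.0045833 / (1 − (1+0.0045833)^−72) = £845.03.
Monthly savings = £958.39 − £845.03 = £113.36.
Break-even = £1,300.00 / £113.36 = 11.47 → 12 months.

12 months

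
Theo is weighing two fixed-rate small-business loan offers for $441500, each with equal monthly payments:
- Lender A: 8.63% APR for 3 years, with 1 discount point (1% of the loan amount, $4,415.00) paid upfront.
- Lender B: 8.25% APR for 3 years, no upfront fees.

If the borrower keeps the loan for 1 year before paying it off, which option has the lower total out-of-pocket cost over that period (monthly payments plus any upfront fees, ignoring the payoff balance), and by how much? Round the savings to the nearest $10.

Lender B by $5,350

Lender A: at 8.63% the monthly rate is 0.0071917, so the payment is 441,500 × 0.0071917 / (1 − 1.0071917^−36) = $13,963.68.
Lender B: at 8.25% the monthly rate is 0.0068750, so the payment is 441,500 × 0.0068750 / (1 − 1.0068750^−36) = $13,885.98.
Over 12 months: Lender A costs 12 × $13,963.68 + $4,415.00 = $171,979.16; Lender B costs 12 × $13,885.98 = $166,631.76.
Lender B is cheaper by $171,979.16 − $166,631.76 = $5,347.40.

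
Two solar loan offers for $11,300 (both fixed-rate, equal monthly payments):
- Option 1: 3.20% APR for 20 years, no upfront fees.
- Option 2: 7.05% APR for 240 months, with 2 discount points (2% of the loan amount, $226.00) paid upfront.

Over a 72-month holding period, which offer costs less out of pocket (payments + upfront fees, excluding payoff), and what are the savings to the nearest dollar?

Option 1 by $1,964

Option 1: at 3.20% the monthly rate is 0.0026667, so the payment is 11,300 × 0.0026667 / (1 − 1.0026667^−240) = $63.81.
Option 2: at 7.05% the monthly rate is 0.0058750, so the payment is 11,300 × 0.0058750 / (1 − 1.0058750^−240) = $87.95.
Over 72 months: Option 1 costs 72 × $63.81 = $4,594.32; Option 2 costs 72 × $87.95 + $226.00 = $6,558.40.
Option 1 is cheaper by $6,558.40 − $4,594.32 = $1,964.08.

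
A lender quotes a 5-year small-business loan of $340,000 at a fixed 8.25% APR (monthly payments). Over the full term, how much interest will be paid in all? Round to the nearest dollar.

$76,084

Monthly rate = 8.25%/12 = 0.0068750; payment = 340,000 × 0.0068750 / (1 − (1+0.0068750)^−60) = $6,934.73.
Total paid = 60 × $6,934.73 = $416,083.80; interest = $416,083.80 − $340,000 = $76,083.80.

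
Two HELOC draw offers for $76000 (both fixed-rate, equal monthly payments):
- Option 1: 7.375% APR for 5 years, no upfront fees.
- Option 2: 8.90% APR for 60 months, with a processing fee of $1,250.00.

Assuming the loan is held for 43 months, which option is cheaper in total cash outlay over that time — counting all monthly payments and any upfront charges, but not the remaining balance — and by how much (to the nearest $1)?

Option 1: at 7.375% the monthly rate is 0.0061458, so the payment is 76,000 × 0.0061458 / (1 − 1.0061458^−60) = $1,518.37.
Option 2: at 8.90% the monthly rate is 0.0074167, so the payment is 76,000 × 0.0074167 / (1 − 1.0074167^−60) = $1,573.95.
Over 43 months: Option 1 costs 43 × $1,518.37 = $65,289.91; Option 2 costs 43 × $1,573.95 + $1,250.00 = $68,929.85.
Option 1 is cheaper by $68,929.85 − $65,289.91 = $3,639.94.

Option 1 by $3,640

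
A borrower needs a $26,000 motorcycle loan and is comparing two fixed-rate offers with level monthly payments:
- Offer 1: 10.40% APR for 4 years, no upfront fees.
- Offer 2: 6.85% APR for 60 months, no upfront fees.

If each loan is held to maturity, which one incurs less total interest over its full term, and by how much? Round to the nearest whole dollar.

Offer 1: at 10.40% the monthly rate is 0.0086667, so the payment is 26,000 × 0.0086667 / (1 − 1.0086667^−48) = $664.43.
Total interest on Offer 1 = 48 × $664.43 − $26,000 = $5,892.64.
Offer 2: monthly rate = 6.85%/12 = 0.0057083; payment = 26,000 × 0.0057083 / (1 − (1+0.0057083)^−60) = $512.99.
Total interest on Offer 2 = 60 × $512.99 − $26,000 = $4,779.40.
Offer 2 is lower by $1,113.24.

Offer 2 by $1,113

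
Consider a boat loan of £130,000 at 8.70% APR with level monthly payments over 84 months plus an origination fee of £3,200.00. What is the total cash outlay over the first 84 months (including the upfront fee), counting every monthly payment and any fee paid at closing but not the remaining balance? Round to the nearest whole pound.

£177,235

Monthly rate = 8.7%/12 = 0.0072500; payment = 130,000 × 0.0072500 / (1 − (1+0.0072500)^−84) = £2,071.84.
Total outlay = 84 × £2,071.84 + £3,200.00 = £177,234.56.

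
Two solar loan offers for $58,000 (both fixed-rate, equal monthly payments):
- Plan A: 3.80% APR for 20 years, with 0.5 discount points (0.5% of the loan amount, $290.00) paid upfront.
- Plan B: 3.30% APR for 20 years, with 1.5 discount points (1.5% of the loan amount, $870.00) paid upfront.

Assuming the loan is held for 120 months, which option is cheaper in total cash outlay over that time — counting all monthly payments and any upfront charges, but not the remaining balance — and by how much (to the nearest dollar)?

Plan B by $1,213

Plan A: at 3.80% the monthly rate is 0.0031667, so the payment is 58,000 × 0.0031667 / (1 − 1.0031667^−240) = $345.39.
Plan B: at 3.30% the monthly rate is 0.0027500, so the payment is 58,000 × 0.0027500 / (1 − 1.0027500^−240) = $330.45.
Over 120 months: Plan A costs 120 × $345.39 + $290.00 = $41,736.80; Plan B costs 120 × $330.45 + $870.00 = $40,524.00.
Plan B is cheaper by $41,736.80 − $40,524.00 = $1,212.80.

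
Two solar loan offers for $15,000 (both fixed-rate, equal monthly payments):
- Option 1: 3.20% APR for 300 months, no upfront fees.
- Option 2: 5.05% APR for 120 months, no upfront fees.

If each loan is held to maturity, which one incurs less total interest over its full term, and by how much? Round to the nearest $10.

Option 2 by $2,670

Option 1: at 3.20% the monthly rate is 0.0026667, so the payment is 15,000 × 0.0026667 / (1 − 1.0026667^−300) = $72.70.
Total interest on Option 1 = 300 × $72.70 − $15,000 = $6,810.00.
Option 2: monthly rate = 5.05%/12 = 0.0042083; payment = 15,000 × 0.0042083 / (1 − (1+0.0042083)^−120) = $159.47.
Total interest on Option 2 = 120 × $159.47 − $15,000 = $4,136.40.
Option 2 is lower by $2,673.60.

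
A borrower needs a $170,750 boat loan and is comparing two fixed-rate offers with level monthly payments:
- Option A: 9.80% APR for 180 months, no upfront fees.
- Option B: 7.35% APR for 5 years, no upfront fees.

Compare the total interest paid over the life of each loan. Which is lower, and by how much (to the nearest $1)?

Option B by $121,970

Option A: at 9.80% the monthly rate is 0.0081667, so the payment is 170,750 × 0.0081667 / (1 − 1.0081667^−180) = $1,814.05.
Total interest on Option A = 180 × $1,814.05 − $170,750 = $155,779.00.
Option B: monthly rate = 7.35%/12 = 0.0061250; payment = 170,750 × 0.0061250 / (1 − (1+0.0061250)^−60) = $3,409.32.
Total interest on Option B = 60 × $3,409.32 − $170,750 = $33,809.20.
Option B is lower by $121,969.80.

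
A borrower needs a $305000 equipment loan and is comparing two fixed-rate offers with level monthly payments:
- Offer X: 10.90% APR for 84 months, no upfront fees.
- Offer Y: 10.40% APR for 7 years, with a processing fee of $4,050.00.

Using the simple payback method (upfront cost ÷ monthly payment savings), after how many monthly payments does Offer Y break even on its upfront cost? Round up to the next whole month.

Offer X: at 10.90% the monthly rate is 0.0090833, so the payment is 305,000 × 0.0090833 / (1 − 1.0090833^−84) = $5,206.32.
Offer Y: at 10.40% the monthly rate is 0.0086667, so the payment is 305,000 × 0.0086667 / (1 − 1.0086667^−84) = $5,126.62.
Monthly savings = $5,206.32 − $5,126.62 = $79.70.
Break-even = $4,050.00 / $79.70 = 50.82 → 51 months.

51 months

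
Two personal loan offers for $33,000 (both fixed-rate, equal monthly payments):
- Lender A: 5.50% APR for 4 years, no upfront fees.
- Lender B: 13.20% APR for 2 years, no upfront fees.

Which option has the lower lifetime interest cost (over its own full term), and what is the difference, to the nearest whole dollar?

Lender A by $889

Lender A: at 5.50% the monthly rate is 0.0045833, so the payment is 33,000 × 0.0045833 / (1 − 1.0045833^−48) = $767.46.
Total interest on Lender A = 48 × $767.46 − $33,000 = $3,838.08.
Lender B: at 13.20% the monthly rate is 0.0110000, so the payment is 33,000 × 0.0110000 / (1 − 1.0110000^−24) = $1,571.98.
Total interest on Lender B = 24 × $1,571.98 − $33,000 = $4,727.52.
Lender A is lower by $889.44.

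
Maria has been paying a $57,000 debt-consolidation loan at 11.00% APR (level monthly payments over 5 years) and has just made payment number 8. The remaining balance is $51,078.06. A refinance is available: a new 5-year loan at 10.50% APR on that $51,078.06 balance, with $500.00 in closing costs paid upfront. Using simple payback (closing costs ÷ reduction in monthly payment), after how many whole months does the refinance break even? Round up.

Current payment = 57,000 × 11%/12 / (1 − (1+0.0091667)^−60) = $1,239.32.
Refinanced payment = 51,078.06 × 0.0087500 / (1 − (1+0.0087500)^−60) = $1,097.87.
Monthly savings = $1,239.32 − $1,097.87 = $141.45.
Break-even = $500.00 / $141.45 = 3.53 → 4 months.

4 months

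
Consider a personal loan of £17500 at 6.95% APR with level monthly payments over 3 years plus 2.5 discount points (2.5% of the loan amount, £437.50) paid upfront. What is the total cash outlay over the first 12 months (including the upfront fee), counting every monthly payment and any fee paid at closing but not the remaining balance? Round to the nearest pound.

Monthly rate = 6.95%/12 = 0.0057917; payment = 17,500 × 0.0057917 / (1 − (1+0.0057917)^−36) = £539.95.
Total outlay = 12 × £539.95 + £437.50 = £6,916.90.

£6,917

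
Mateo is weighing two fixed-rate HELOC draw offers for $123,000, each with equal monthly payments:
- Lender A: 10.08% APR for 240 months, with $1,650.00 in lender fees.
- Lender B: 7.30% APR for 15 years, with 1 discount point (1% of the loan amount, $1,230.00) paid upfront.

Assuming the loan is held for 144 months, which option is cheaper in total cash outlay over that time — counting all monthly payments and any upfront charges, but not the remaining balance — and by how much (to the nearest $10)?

Lender B by $10,100

Lender A: monthly rate = 10.08%/12 = 0.0084000; payment = 123,000 × 0.0084000 / (1 − (1+0.0084000)^−240) = $1,193.50.
Lender B: monthly rate = 7.3%/12 = 0.0060833; payment = 123,000 × 0.0060833 / (1 − (1+0.0060833)^−180) = $1,126.29.
Over 144 months: Lender A costs 144 × $1,193.50 + $1,650.00 = $173,514.00; Lender B costs 144 × $1,126.29 + $1,230.00 = $163,415.76.
Lender B is cheaper by $173,514.00 − $163,415.76 = $10,098.24.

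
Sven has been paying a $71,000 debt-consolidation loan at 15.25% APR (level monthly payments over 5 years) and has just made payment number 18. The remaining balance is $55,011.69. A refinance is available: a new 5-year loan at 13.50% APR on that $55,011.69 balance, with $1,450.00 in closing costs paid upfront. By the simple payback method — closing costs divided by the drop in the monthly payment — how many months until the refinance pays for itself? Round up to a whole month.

Current payment = 71,000 × 15.25%/12 / (1 − (1+0.0127083)^−60) = $1,698.42.
Refinanced payment = 55,011.69 × 0.0112500 / (1 − (1+0.0112500)^−60) = $1,265.81.
Monthly savings = $1,698.42 − $1,265.81 = $432.61.
Break-even = $1,450.00 / $432.61 = 3.35 → 4 months.

4 months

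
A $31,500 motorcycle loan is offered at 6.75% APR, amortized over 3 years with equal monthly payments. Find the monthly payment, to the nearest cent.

$969.03

At 6.75% the monthly rate is 0.0056250, so the payment is 31,500 × 0.0056250 / (1 − 1.0056250^−36) = $969.03.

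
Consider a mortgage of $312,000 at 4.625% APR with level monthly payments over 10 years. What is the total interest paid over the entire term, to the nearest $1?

$78,282

At 4.625% the monthly rate is 0.0038542, so the payment is 312,000 × 0.0038542 / (1 − 1.0038542^−120) = $3,252.35.
Total paid = 120 × $3,252.35 = $390,282.00; interest = $390,282.00 − $312,000 = $78,282.00.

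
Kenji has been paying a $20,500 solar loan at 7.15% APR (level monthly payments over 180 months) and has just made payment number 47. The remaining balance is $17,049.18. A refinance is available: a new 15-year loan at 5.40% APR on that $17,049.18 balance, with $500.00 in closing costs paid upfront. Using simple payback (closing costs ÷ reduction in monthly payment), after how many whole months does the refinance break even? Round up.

Current payment = 20,500 × 7.15%/12 / (1 − (1+0.0059583)^−180) = $185.98.
Refinanced payment = 17,049.18 × 0.0045000 / (1 − (1+0.0045000)^−180) = $138.40.
Monthly savings = $185.98 − $138.40 = $47.58.
Break-even = $500.00 / $47.58 = 10.51 → 11 months.

11 months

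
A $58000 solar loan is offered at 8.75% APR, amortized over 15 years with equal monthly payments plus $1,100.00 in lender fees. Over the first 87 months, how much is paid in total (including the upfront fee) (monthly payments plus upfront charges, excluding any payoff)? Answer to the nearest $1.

Monthly rate = 8.75%/12 = 0.0072917; payment = 58,000 × 0.0072917 / (1 − (1+0.0072917)^−180) = $579.68.
Total outlay = 87 × $579.68 + $1,100.00 = $51,532.16.

$51,532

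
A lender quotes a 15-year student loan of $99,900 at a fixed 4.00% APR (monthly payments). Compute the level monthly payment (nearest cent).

$738.95

At 4.00% the monthly rate is 0.0033333, so the payment is 99,900 × 0.0033333 / (1 − 1.0033333^−180) = $738.95.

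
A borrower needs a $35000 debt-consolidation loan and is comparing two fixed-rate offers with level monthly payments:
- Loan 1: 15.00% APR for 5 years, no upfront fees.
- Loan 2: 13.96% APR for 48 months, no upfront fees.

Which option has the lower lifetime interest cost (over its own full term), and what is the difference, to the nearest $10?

Loan 1: monthly rate = 15%/12 = 0.0125000; payment = 35,000 × 0.0125000 / (1 − (1+0.0125000)^−60) = $832.65.
Total interest on Loan 1 = 60 × $832.65 − $35,000 = $14,959.00.
Loan 2: at 13.96% the monthly rate is 0.0116333, so the payment is 35,000 × 0.0116333 / (1 − 1.0116333^−48) = $955.72.
Total interest on Loan 2 = 48 × $955.72 − $35,000 = $10,874.56.
Loan 2 is lower by $4,084.44.

Loan 2 by $4,080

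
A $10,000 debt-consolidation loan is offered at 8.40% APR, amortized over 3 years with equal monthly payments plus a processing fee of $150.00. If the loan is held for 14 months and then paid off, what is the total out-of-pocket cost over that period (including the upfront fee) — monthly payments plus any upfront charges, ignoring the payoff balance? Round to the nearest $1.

$4,563

Monthly rate = 8.4%/12 = 0.0070000; payment = 10,000 × 0.0070000 / (1 − (1+0.0070000)^−36) = $315.21.
Total outlay = 14 × $315.21 + $150.00 = $4,562.94.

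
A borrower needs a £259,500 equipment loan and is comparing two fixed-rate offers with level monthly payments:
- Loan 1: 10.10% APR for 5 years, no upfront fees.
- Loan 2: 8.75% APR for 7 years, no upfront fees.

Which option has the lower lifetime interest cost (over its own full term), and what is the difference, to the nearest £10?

Loan 1: at 10.10% the monthly rate is 0.0084167, so the payment is 259,500 × 0.0084167 / (1 − 1.0084167^−60) = £5,526.39.
Total interest on Loan 1 = 60 × £5,526.39 − £259,500 = £72,083.40.
Loan 2: at 8.75% the monthly rate is 0.0072917, so the payment is 259,500 × 0.0072917 / (1 − 1.0072917^−84) = £4,142.27.
Total interest on Loan 2 = 84 × £4,142.27 − £259,500 = £88,450.68.
Loan 1 is lower by £16,367.28.

Loan 1 by £16,370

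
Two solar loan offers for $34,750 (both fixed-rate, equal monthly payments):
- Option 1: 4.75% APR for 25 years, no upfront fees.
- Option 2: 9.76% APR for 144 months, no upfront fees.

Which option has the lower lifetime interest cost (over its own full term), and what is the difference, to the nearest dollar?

Option 1: at 4.75% the monthly rate is 0.0039583, so the payment is 34,750 × 0.0039583 / (1 − 1.0039583^−300) = $198.12.
Total interest on Option 1 = 300 × $198.12 − $34,750 = $24,686.00.
Option 2: monthly rate = 9.76%/12 = 0.0081333; payment = 34,750 × 0.0081333 / (1 − (1+0.0081333)^−144) = $410.49.
Total interest on Option 2 = 144 × $410.49 − $34,750 = $24,360.56.
Option 2 is lower by $325.44.

Option 2 by $325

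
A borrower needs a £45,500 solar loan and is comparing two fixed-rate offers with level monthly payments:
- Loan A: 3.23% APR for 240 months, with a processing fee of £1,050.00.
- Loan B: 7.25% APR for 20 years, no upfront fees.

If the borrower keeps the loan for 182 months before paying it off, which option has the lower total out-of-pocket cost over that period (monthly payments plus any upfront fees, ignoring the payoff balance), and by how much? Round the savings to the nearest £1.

Loan A by £17,516

Loan A: at 3.23% the monthly rate is 0.0026917, so the payment is 45,500 × 0.0026917 / (1 − 1.0026917^−240) = £257.61.
Loan B: at 7.25% the monthly rate is 0.0060417, so the payment is 45,500 × 0.0060417 / (1 − 1.0060417^−240) = £359.62.
Over 182 months: Loan A costs 182 × £257.61 + £1,050.00 = £47,935.02; Loan B costs 182 × £359.62 = £65,450.84.
Loan A is cheaper by £65,450.84 − £47,935.02 = £17,515.82.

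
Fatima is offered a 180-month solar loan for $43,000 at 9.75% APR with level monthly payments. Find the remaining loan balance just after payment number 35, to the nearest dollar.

With monthly rate i = 9.75%/12 = 0.0081250, the balance after k of n payments is P · [(1+i)^n − (1+i)^k] / [(1+i)^n − 1].
(1+0.0081250)^180 = 4.29130371 and (1+0.0081250)^35 = 1.32740505, so the balance is 43,000 × (4.29130371 − 1.32740505) / (4.29130371 − 1) = $38,722.54.

$38,723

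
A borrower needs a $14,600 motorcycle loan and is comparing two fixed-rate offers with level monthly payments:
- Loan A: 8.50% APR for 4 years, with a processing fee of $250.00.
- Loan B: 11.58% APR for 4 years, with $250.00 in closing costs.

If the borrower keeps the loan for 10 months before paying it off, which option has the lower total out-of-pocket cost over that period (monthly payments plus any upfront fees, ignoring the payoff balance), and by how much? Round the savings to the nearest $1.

Loan A: at 8.50% the monthly rate is 0.0070833, so the payment is 14,600 × 0.0070833 / (1 − 1.0070833^−48) = $359.87.
Loan B: at 11.58% the monthly rate is 0.0096500, so the payment is 14,600 × 0.0096500 / (1 − 1.0096500^−48) = $381.47.
Over 10 months: Loan A costs 10 × $359.87 + $250.00 = $3,848.70; Loan B costs 10 × $381.47 + $250.00 = $4,064.70.
Loan A is cheaper by $4,064.70 − $3,848.70 = $216.00.

Loan A by $216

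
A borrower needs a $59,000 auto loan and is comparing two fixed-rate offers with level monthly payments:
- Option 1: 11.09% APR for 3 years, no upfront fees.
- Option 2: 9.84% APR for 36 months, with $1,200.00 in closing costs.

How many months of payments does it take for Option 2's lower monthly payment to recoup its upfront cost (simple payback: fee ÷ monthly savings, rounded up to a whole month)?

35 months

Option 1: at 11.09% the monthly rate is 0.0092417, so the payment is 59,000 × 0.0092417 / (1 − 1.0092417^−36) = $1,934.10.
Option 2: monthly rate = 9.84%/12 = 0.0082000; payment = 59,000 × 0.0082000 / (1 − (1+0.0082000)^−36) = $1,899.34.
Monthly savings = $1,934.10 − $1,899.34 = $34.76.
Break-even = $1,200.00 / $34.76 = 34.52 → 35 months.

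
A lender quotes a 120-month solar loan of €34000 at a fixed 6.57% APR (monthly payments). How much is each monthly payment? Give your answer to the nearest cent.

€387.28

Monthly rate = 6.57%/12 = 0.0054750; payment = 34,000 × 0.0054750 / (1 − (1+0.0054750)^−120) = €387.28.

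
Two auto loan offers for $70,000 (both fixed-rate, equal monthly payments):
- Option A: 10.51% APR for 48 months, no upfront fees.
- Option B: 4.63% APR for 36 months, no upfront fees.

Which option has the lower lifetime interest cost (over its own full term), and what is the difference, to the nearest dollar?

Option A: at 10.51% the monthly rate is 0.0087583, so the payment is 70,000 × 0.0087583 / (1 − 1.0087583^−48) = $1,792.57.
Total interest on Option A = 48 × $1,792.57 − $70,000 = $16,043.36.
Option B: monthly rate = 4.63%/12 = 0.0038583; payment = 70,000 × 0.0038583 / (1 − (1+0.0038583)^−36) = $2,086.35.
Total interest on Option B = 36 × $2,086.35 − $70,000 = $5,108.60.
Option B is lower by $10,934.76.

Option B by $10,935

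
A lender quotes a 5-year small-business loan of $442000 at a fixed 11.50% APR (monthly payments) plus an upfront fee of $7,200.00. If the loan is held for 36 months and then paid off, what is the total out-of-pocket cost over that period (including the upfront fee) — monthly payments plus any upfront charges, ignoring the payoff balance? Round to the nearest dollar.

$357,146

Monthly rate = 11.5%/12 = 0.0095833; payment = 442,000 × 0.0095833 / (1 − (1+0.0095833)^−60) = $9,720.73.
Total outlay = 36 × $9,720.73 + $7,200.00 = $357,146.28.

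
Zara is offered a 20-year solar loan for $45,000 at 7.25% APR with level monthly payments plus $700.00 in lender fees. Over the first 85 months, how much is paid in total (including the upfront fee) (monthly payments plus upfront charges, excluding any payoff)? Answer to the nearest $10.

Monthly rate = 7.25%/12 = 0.0060417; payment = 45,000 × 0.0060417 / (1 − (1+0.0060417)^−240) = $355.67.
Total outlay = 85 × $355.67 + $700.00 = $30,931.95.

$30,930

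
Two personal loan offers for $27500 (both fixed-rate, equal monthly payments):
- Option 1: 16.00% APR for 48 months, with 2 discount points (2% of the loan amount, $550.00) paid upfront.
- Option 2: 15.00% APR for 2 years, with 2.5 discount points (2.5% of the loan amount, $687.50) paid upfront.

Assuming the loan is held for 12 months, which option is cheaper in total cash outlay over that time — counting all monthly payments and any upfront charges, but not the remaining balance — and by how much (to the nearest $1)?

Option 1: monthly rate = 16%/12 = 0.0133333; payment = 27,500 × 0.0133333 / (1 − (1+0.0133333)^−48) = $779.36.
Option 2: at 15.00% the monthly rate is 0.0125000, so the payment is 27,500 × 0.0125000 / (1 − 1.0125000^−24) = $1,333.38.
Over 12 months: Option 1 costs 12 × $779.36 + $550.00 = $9,902.32; Option 2 costs 12 × $1,333.38 + $687.50 = $16,688.06.
Option 1 is cheaper by $16,688.06 − $9,902.32 = $6,785.74.

Option 1 by $6,786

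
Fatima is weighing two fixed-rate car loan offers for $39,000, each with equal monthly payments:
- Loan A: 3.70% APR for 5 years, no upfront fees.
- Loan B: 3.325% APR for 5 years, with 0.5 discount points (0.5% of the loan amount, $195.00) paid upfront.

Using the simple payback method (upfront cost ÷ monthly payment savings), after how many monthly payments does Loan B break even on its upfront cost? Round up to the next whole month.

30 months

Loan A: monthly rate = 3.7%/12 = 0.0030833; payment = 39,000 × 0.0030833 / (1 − (1+0.0030833)^−60) = $712.98.
Loan B: monthly rate = 3.325%/12 = 0.0027708; payment = 39,000 × 0.0027708 / (1 − (1+0.0027708)^−60) = $706.43.
Monthly savings = $712.98 − $706.43 = $6.55.
Break-even = $195.00 / $6.55 = 29.77 → 30 months.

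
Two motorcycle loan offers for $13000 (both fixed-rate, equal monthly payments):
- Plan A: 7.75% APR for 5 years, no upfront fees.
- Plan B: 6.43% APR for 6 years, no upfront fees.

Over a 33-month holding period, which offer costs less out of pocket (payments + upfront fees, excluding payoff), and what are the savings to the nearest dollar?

Plan B by $1,450

Plan A: monthly rate = 7.75%/12 = 0.0064583; payment = 13,000 × 0.0064583 / (1 − (1+0.0064583)^−60) = $262.04.
Plan B: monthly rate = 6.43%/12 = 0.0053583; payment = 13,000 × 0.0053583 / (1 − (1+0.0053583)^−72) = $218.10.
Over 33 months: Plan A costs 33 × $262.04 = $8,647.32; Plan B costs 33 × $218.10 = $7,197.30.
Plan B is cheaper by $8,647.32 − $7,197.30 = $1,450.02.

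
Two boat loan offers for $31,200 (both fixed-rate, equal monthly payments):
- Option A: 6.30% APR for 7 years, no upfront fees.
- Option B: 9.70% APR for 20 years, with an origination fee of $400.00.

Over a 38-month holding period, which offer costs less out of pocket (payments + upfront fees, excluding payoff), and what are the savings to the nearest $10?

Option B by $5,880

Option A: at 6.30% the monthly rate is 0.0052500, so the payment is 31,200 × 0.0052500 / (1 − 1.0052500^−84) = $460.29.
Option B: at 9.70% the monthly rate is 0.0080833, so the payment is 31,200 × 0.0080833 / (1 − 1.0080833^−240) = $294.91.
Over 38 months: Option A costs 38 × $460.29 = $17,491.02; Option B costs 38 × $294.91 + $400.00 = $11,606.58.
Option B is cheaper by $17,491.02 − $11,606.58 = $5,884.44.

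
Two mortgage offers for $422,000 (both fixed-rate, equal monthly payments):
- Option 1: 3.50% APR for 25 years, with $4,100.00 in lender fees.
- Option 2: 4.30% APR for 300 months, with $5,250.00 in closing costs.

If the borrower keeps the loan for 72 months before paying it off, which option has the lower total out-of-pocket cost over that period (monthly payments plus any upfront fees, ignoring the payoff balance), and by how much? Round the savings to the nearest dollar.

Option 1 by $14,494

Option 1: at 3.50% the monthly rate is 0.0029167, so the payment is 422,000 × 0.0029167 / (1 − 1.0029167^−300) = $2,112.63.
Option 2: at 4.30% the monthly rate is 0.0035833, so the payment is 422,000 × 0.0035833 / (1 − 1.0035833^−300) = $2,297.97.
Over 72 months: Option 1 costs 72 × $2,112.63 + $4,100.00 = $156,209.36; Option 2 costs 72 × $2,297.97 + $5,250.00 = $170,703.84.
Option 1 is cheaper by $170,703.84 − $156,209.36 = $14,494.48.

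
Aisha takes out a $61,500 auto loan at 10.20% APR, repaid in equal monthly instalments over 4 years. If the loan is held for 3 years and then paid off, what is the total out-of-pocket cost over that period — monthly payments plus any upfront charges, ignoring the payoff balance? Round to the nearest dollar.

$56,366

Monthly rate = 10.2%/12 = 0.0085000; payment = 61,500 × 0.0085000 / (1 − (1+0.0085000)^−48) = $1,565.71.
Total outlay = 36 × $1,565.71 = $56,365.56.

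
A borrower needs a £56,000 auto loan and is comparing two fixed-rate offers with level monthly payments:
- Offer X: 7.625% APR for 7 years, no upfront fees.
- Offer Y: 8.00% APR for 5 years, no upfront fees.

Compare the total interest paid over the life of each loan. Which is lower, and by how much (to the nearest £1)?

Offer X: at 7.625% the monthly rate is 0.0063542, so the payment is 56,000 × 0.0063542 / (1 − 1.0063542^−84) = £862.40.
Total interest on Offer X = 84 × £862.40 − £56,000 = £16,441.60.
Offer Y: at 8.00% the monthly rate is 0.0066667, so the payment is 56,000 × 0.0066667 / (1 − 1.0066667^−60) = £1,135.48.
Total interest on Offer Y = 60 × £1,135.48 − £56,000 = £12,128.80.
Offer Y is lower by £4,312.80.

Offer Y by £4,313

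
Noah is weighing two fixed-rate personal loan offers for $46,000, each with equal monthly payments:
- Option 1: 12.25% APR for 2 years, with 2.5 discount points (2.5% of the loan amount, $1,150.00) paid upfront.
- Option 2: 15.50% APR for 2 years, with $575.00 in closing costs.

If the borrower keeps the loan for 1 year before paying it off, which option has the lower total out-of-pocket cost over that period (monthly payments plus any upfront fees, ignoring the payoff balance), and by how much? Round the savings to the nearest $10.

Option 1: monthly rate = 12.25%/12 = 0.0102083; payment = 46,000 × 0.0102083 / (1 − (1+0.0102083)^−24) = $2,170.75.
Option 2: monthly rate = 15.5%/12 = 0.0129167; payment = 46,000 × 0.0129167 / (1 − (1+0.0129167)^−24) = $2,241.33.
Over 12 months: Option 1 costs 12 × $2,170.75 + $1,150.00 = $27,199.00; Option 2 costs 12 × $2,241.33 + $575.00 = $27,470.96.
Option 1 is cheaper by $27,470.96 − $27,199.00 = $271.96.

Option 1 by $270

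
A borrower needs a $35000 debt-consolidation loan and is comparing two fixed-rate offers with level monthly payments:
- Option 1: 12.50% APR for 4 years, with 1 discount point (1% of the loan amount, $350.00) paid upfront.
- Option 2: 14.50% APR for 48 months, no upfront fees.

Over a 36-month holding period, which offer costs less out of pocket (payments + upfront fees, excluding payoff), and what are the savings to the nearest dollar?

Option 1: monthly rate = 12.5%/12 = 0.0104167; payment = 35,000 × 0.0104167 / (1 − (1+0.0104167)^−48) = $930.30.
Option 2: at 14.50% the monthly rate is 0.0120833, so the payment is 35,000 × 0.0120833 / (1 − 1.0120833^−48) = $965.23.
Over 36 months: Option 1 costs 36 × $930.30 + $350.00 = $33,840.80; Option 2 costs 36 × $965.23 = $34,748.28.
Option 1 is cheaper by $34,748.28 − $33,840.80 = $907.48.

Option 1 by $907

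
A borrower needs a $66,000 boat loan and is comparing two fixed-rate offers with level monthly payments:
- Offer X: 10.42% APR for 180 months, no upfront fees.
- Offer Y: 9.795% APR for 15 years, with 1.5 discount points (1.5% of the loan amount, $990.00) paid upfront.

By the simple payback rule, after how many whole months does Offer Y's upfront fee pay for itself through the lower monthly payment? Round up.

Offer X: monthly rate = 10.42%/12 = 0.0086833; payment = 66,000 × 0.0086833 / (1 − (1+0.0086833)^−180) = $726.29.
Offer Y: monthly rate = 9.795%/12 = 0.0081625; payment = 66,000 × 0.0081625 / (1 − (1+0.0081625)^−180) = $700.99.
Monthly savings = $726.29 − $700.99 = $25.30.
Break-even = $990.00 / $25.30 = 39.13 → 40 months.

40 months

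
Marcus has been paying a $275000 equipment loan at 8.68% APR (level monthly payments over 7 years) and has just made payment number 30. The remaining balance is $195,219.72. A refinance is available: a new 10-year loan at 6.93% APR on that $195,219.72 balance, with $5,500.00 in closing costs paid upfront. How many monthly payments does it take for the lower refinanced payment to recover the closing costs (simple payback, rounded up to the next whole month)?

3 months

Current payment = 275,000 × 8.68%/12 / (1 − (1+0.0072333)^−84) = $4,379.97.
Refinanced payment = 195,219.72 × 0.0057750 / (1 − (1+0.0057750)^−120) = $2,259.63.
Monthly savings = $4,379.97 − $2,259.63 = $2,120.34.
Break-even = $5,500.00 / $2,120.34 = 2.59 → 3 months.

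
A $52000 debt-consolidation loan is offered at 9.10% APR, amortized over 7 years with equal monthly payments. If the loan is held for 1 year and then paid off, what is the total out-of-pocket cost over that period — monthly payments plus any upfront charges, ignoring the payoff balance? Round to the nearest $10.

$10,070

Monthly rate = 9.1%/12 = 0.0075833; payment = 52,000 × 0.0075833 / (1 − (1+0.0075833)^−84) = $839.27.
Total outlay = 12 × $839.27 = $10,071.24.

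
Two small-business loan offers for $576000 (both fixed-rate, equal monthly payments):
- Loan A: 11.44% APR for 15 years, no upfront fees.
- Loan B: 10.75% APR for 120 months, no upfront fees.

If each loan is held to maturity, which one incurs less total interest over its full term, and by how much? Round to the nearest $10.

Loan A: monthly rate = 11.44%/12 = 0.0095333; payment = 576,000 × 0.0095333 / (1 − (1+0.0095333)^−180) = $6,706.82.
Total interest on Loan A = 180 × $6,706.82 − $576,000 = $631,227.60.
Loan B: at 10.75% the monthly rate is 0.0089583, so the payment is 576,000 × 0.0089583 / (1 − 1.0089583^−120) = $7,853.11.
Total interest on Loan B = 120 × $7,853.11 − $576,000 = $366,373.20.
Loan B is lower by $264,854.40.

Loan B by $264,850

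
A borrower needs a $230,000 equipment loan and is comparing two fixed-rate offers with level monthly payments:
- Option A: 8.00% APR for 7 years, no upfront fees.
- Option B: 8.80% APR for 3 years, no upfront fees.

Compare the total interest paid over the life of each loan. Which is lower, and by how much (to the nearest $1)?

Option A: at 8.00% the monthly rate is 0.0066667, so the payment is 230,000 × 0.0066667 / (1 − 1.0066667^−84) = $3,584.83.
Total interest on Option A = 84 × $3,584.83 − $230,000 = $71,125.72.
Option B: at 8.80% the monthly rate is 0.0073333, so the payment is 230,000 × 0.0073333 / (1 − 1.0073333^−36) = $7,292.55.
Total interest on Option B = 36 × $7,292.55 − $230,000 = $32,531.80.
Option B is lower by $38,593.92.

Option B by $38,594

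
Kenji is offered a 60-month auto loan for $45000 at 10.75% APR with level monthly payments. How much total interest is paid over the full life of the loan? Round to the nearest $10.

At 10.75% the monthly rate is 0.0089583, so the payment is 45,000 × 0.0089583 / (1 − 1.0089583^−60) = $972.81.
Total paid = 60 × $972.81 = $58,368.60; interest = $58,368.60 − $45,000 = $13,368.60.

$13,370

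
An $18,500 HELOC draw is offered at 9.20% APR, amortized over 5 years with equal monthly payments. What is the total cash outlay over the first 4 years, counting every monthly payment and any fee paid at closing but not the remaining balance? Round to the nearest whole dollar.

$18,520

Monthly rate = 9.2%/12 = 0.0076667; payment = 18,500 × 0.0076667 / (1 − (1+0.0076667)^−60) = $385.83.
Total outlay = 48 × $385.83 = $18,519.84.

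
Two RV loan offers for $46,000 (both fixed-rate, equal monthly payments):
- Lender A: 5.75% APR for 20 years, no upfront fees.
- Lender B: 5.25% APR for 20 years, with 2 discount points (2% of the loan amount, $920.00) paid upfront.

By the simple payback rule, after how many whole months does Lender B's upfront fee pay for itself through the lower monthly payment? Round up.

Lender A: at 5.75% the monthly rate is 0.0047917, so the payment is 46,000 × 0.0047917 / (1 − 1.0047917^−240) = $322.96.
Lender B: monthly rate = 5.25%/12 = 0.0043750; payment = 46,000 × 0.0043750 / (1 − (1+0.0043750)^−240) = $309.97.
Monthly savings = $322.96 − $309.97 = $12.99.
Break-even = $920.00 / $12.99 = 70.82 → 71 months.

71 months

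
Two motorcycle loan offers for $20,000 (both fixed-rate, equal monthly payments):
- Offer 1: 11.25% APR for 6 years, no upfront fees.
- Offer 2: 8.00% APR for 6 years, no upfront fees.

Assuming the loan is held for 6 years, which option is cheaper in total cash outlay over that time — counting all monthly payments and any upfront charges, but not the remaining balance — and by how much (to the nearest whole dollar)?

Offer 2 by $2,346

Offer 1: monthly rate = 11.25%/12 = 0.0093750; payment = 20,000 × 0.0093750 / (1 − (1+0.0093750)^−72) = $383.25.
Offer 2: at 8.00% the monthly rate is 0.0066667, so the payment is 20,000 × 0.0066667 / (1 − 1.0066667^−72) = $350.66.
Over 72 months: Offer 1 costs 72 × $383.25 = $27,594.00; Offer 2 costs 72 × $350.66 = $25,247.52.
Offer 2 is cheaper by $27,594.00 − $25,247.52 = $2,346.48.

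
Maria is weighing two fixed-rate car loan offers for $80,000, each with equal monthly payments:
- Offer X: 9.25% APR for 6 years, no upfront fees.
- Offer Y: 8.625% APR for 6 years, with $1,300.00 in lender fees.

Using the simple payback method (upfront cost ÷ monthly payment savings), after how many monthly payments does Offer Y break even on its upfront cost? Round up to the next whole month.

53 months

Offer X: monthly rate = 9.25%/12 = 0.0077083; payment = 80,000 × 0.0077083 / (1 − (1+0.0077083)^−72) = $1,451.99.
Offer Y: monthly rate = 8.625%/12 = 0.0071875; payment = 80,000 × 0.0071875 / (1 − (1+0.0071875)^−72) = $1,427.20.
Monthly savings = $1,451.99 − $1,427.20 = $24.79.
Break-even = $1,300.00 / $24.79 = 52.44 → 53 months.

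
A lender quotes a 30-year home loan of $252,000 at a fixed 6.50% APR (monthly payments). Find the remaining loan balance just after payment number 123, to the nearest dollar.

With monthly rate i = 6.5%/12 = 0.0054167, the balance after k of n payments is P · [(1+i)^n − (1+i)^k] / [(1+i)^n − 1].
(1+0.0054167)^360 = 6.99179797 and (1+0.0054167)^123 = 1.94342535, so the balance is 252,000 × (6.99179797 − 1.94342535) / (6.99179797 − 1) = $212,321.89.

$212,322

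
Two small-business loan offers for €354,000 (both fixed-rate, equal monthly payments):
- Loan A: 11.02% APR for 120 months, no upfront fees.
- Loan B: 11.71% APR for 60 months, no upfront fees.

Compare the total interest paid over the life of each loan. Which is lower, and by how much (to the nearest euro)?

Loan A: monthly rate = 11.02%/12 = 0.0091833; payment = 354,000 × 0.0091833 / (1 − (1+0.0091833)^−120) = €4,880.36.
Total interest on Loan A = 120 × €4,880.36 − €354,000 = €231,643.20.
Loan B: at 11.71% the monthly rate is 0.0097583, so the payment is 354,000 × 0.0097583 / (1 − 1.0097583^−60) = €7,822.76.
Total interest on Loan B = 60 × €7,822.76 − €354,000 = €115,365.60.
Loan B is lower by €116,277.60.

Loan B by €116,278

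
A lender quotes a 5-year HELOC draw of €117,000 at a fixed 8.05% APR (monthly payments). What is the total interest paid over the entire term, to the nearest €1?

€25,508

Monthly rate = 8.05%/12 = 0.0067083; payment = 117,000 × 0.0067083 / (1 − (1+0.0067083)^−60) = €2,375.14.
Total paid = 60 × €2,375.14 = €142,508.40; interest = €142,508.40 − €117,000 = €25,508.40.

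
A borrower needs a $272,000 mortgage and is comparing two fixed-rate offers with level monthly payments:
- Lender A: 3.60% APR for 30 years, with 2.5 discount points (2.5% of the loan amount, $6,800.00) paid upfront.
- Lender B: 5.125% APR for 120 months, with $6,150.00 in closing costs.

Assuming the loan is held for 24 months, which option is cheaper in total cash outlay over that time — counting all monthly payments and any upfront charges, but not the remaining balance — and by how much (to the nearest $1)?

Lender A by $39,310

Lender A: monthly rate = 3.6%/12 = 0.0030000; payment = 272,000 × 0.0030000 / (1 − (1+0.0030000)^−360) = $1,236.64.
Lender B: monthly rate = 5.125%/12 = 0.0042708; payment = 272,000 × 0.0042708 / (1 − (1+0.0042708)^−120) = $2,901.63.
Over 24 months: Lender A costs 24 × $1,236.64 + $6,800.00 = $36,479.36; Lender B costs 24 × $2,901.63 + $6,150.00 = $75,789.12.
Lender A is cheaper by $75,789.12 − $36,479.36 = $39,309.76.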